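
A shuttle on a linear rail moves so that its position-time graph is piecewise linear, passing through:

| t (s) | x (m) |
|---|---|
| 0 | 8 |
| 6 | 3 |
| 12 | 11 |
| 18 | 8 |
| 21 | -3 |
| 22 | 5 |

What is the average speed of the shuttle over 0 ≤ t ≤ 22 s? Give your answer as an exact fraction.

35/22 m/s

Average speed = (total path length)/(elapsed time); on a piecewise-linear x-t graph the path length is Σ|Δx|.
0–6 s: |Δx| = |3 − 8| = 5 m
6–12 s: |Δx| = |11 − 3| = 8 m
12–18 s: |Δx| = |8 − 11| = 3 m
18–21 s: |Δx| = |-3 − 8| = 11 m
21–22 s: |Δx| = |5 − -3| = 8 m
Total path = 35 m; average speed = 35/22 = 35/22 m/s.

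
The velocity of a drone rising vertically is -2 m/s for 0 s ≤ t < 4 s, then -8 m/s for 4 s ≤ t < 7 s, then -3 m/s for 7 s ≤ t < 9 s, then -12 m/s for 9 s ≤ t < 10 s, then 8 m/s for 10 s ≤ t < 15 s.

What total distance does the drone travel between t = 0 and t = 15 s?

90 m

Total distance travelled is ∫|v| dt — sum the magnitudes of each area piece.
0–4 s: |-2| × 4 = 8 m
4–7 s: |-8| × 3 = 24 m
7–9 s: |-3| × 2 = 6 m
9–10 s: |-12| × 1 = 12 m
10–15 s: |8| × 5 = 40 m
Total distance = 90 m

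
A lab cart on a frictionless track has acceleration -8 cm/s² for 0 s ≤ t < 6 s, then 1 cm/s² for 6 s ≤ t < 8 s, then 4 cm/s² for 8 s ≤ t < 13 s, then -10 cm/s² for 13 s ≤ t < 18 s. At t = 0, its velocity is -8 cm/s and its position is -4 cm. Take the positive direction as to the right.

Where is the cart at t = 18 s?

On each constant-a segment, Δv = aΔt and Δx = v₀Δt + ½aΔt²; chain segment to segment.
0–6 s: v starts -8 cm/s; Δx = -8·6 + ½·-8·6² = -192 cm; v ends -56 cm/s.
6–8 s: v starts -56 cm/s; Δx = -56·2 + ½·1·2² = -110 cm; v ends -54 cm/s.
8–13 s: v starts -54 cm/s; Δx = -54·5 + ½·4·5² = -220 cm; v ends -34 cm/s.
13–18 s: v starts -34 cm/s; Δx = -34·5 + ½·-10·5² = -295 cm; v ends -84 cm/s.
x(18) = -4 + Σ Δx = -821 cm.

-821 cm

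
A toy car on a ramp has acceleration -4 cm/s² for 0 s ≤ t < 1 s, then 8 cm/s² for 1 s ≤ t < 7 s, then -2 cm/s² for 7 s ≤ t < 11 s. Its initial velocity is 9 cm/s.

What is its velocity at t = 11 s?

Δv equals the area under the a-t graph; then v = v₀ + Δv.
0–1 s: -4 × 1 = -4 cm/s
1–7 s: 8 × 6 = 48 cm/s
7–11 s: -2 × 4 = -8 cm/s
Δv = 36 cm/s, so v(11) = 9 + (36) = 45 cm/s.

45 cm/s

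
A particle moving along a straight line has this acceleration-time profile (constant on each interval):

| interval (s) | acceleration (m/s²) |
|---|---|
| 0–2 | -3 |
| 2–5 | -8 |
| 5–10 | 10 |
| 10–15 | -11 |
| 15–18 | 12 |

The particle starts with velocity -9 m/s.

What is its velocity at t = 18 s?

-8 m/s

Δv equals the area under the a-t graph; then v = v₀ + Δv.
0–2 s: -3 × 2 = -6 m/s
2–5 s: -8 × 3 = -24 m/s
5–10 s: 10 × 5 = 50 m/s
10–15 s: -11 × 5 = -55 m/s
15–18 s: 12 × 3 = 36 m/s
Δv = 1 m/s, so v(18) = -9 + (1) = -8 m/s.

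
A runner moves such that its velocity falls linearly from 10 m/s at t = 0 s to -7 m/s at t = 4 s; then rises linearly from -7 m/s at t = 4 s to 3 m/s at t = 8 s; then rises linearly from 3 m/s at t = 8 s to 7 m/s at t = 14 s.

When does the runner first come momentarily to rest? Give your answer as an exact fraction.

t = 40/17 s

v changes sign on 0–4 s (from 10 to -7); the graph is linear there, so v = 0 at t = 0 + (-10)·(4 − 0)/(-7 − 10) = 40/17 s.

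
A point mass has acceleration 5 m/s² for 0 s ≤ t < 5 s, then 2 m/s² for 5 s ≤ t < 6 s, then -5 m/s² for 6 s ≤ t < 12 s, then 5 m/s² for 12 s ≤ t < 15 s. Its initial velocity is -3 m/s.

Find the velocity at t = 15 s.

Δv equals the area under the a-t graph; then v = v₀ + Δv.
0–5 s: 5 × 5 = 25 m/s
5–6 s: 2 × 1 = 2 m/s
6–12 s: -5 × 6 = -30 m/s
12–15 s: 5 × 3 = 15 m/s
Δv = 12 m/s, so v(15) = -3 + (12) = 9 m/s.

9 m/s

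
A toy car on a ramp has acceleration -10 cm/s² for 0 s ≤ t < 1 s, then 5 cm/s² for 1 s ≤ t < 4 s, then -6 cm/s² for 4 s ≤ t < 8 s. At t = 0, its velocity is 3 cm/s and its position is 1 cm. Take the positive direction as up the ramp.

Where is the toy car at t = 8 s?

-15.5 cm

On each constant-a segment, Δv = aΔt and Δx = v₀Δt + ½aΔt²; chain segment to segment.
0–1 s: v starts 3 cm/s; Δx = 3·1 + ½·-10·1² = -2 cm; v ends -7 cm/s.
1–4 s: v starts -7 cm/s; Δx = -7·3 + ½·5·3² = 1.5 cm; v ends 8 cm/s.
4–8 s: v starts 8 cm/s; Δx = 8·4 + ½·-6·4² = -16 cm; v ends -16 cm/s.
x(8) = 1 + Σ Δx = -15.5 cm.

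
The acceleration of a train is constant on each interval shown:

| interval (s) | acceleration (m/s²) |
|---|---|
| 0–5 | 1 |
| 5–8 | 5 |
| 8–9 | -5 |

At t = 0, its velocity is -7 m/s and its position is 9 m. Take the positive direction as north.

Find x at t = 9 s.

13.5 m

On each constant-a segment, Δv = aΔt and Δx = v₀Δt + ½aΔt²; chain segment to segment.
0–5 s: v starts -7 m/s; Δx = -7·5 + ½·1·5² = -22.5 m; v ends -2 m/s.
5–8 s: v starts -2 m/s; Δx = -2·3 + ½·5·3² = 16.5 m; v ends 13 m/s.
8–9 s: v starts 13 m/s; Δx = 13·1 + ½·-5·1² = 10.5 m; v ends 8 m/s.
x(9) = 9 + Σ Δx = 13.5 m.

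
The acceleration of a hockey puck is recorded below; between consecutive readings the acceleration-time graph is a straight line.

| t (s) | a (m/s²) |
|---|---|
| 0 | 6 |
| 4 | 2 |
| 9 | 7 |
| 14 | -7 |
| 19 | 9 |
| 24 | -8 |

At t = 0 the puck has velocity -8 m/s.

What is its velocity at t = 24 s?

38 m/s

Δv equals the area under the a-t graph; then v = v₀ + Δv.
0–4 s: ½(6 + 2)(4) = 16 m/s
4–9 s: ½(2 + 7)(5) = 22.5 m/s
9–14 s: ½(7 + -7)(5) = 0 m/s
14–19 s: ½(-7 + 9)(5) = 5 m/s
19–24 s: ½(9 + -8)(5) = 2.5 m/s
Δv = 46 m/s, so v(24) = -8 + (46) = 38 m/s.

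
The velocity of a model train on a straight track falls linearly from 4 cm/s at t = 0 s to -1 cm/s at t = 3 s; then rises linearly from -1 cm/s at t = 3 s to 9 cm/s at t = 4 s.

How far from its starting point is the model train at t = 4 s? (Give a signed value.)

Net displacement equals the area under the velocity-time graph (areas below the axis count negative).
0–3 s: ½(4 + -1)(3) = 4.5 cm
3–4 s: ½(-1 + 9)(1) = 4 cm
Net displacement = 8.5 cm

8.5 cm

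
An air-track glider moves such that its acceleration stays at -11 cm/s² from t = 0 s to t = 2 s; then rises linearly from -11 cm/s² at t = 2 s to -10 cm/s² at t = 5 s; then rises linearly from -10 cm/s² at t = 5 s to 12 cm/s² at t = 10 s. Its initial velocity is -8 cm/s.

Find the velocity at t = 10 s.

Δv equals the area under the a-t graph; then v = v₀ + Δv.
0–2 s: -11 × 2 = -22 cm/s
2–5 s: ½(-11 + -10)(3) = -31.5 cm/s
5–10 s: ½(-10 + 12)(5) = 5 cm/s
Δv = -48.5 cm/s, so v(10) = -8 + (-48.5) = -56.5 cm/s.

-56.5 cm/s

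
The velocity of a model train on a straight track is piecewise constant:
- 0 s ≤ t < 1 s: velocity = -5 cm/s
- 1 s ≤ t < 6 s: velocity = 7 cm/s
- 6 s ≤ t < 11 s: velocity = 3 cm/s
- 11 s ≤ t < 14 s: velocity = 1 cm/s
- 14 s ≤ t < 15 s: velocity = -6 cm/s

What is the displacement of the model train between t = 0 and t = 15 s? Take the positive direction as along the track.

42 cm

Displacement is the signed area under the v-t curve.
0–1 s: -5 × 1 = -5 cm
1–6 s: 7 × 5 = 35 cm
6–11 s: 3 × 5 = 15 cm
11–14 s: 1 × 3 = 3 cm
14–15 s: -6 × 1 = -6 cm
Net displacement = 42 cm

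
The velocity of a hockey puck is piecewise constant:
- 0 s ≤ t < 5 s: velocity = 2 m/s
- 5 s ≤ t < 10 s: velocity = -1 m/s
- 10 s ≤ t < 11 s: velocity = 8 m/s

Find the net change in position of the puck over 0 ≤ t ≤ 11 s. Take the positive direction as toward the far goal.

Net displacement equals the area under the velocity-time graph (areas below the axis count negative).
0–5 s: 2 × 5 = 10 m
5–10 s: -1 × 5 = -5 m
10–11 s: 8 × 1 = 8 m
Net displacement = 13 m

13 m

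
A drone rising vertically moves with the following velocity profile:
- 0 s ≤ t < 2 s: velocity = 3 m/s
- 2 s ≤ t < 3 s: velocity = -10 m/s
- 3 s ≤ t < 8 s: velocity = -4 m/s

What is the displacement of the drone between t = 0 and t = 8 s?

-24 m

Displacement is the signed area under the v-t curve.
0–2 s: 3 × 2 = 6 m
2–3 s: -10 × 1 = -10 m
3–8 s: -4 × 5 = -20 m
Net displacement = -24 m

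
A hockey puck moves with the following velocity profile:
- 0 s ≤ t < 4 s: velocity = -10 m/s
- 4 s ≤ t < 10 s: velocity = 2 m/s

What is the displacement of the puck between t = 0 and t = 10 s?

-28 m

Displacement is the signed area under the v-t curve.
0–4 s: -10 × 4 = -40 m
4–10 s: 2 × 6 = 12 m
Net displacement = -28 m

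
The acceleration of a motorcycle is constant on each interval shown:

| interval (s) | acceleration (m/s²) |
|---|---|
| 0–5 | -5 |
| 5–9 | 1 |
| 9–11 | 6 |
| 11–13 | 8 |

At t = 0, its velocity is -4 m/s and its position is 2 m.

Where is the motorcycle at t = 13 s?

-236.5 m

On each constant-a segment, Δv = aΔt and Δx = v₀Δt + ½aΔt²; chain segment to segment.
0–5 s: v starts -4 m/s; Δx = -4·5 + ½·-5·5² = -82.5 m; v ends -29 m/s.
5–9 s: v starts -29 m/s; Δx = -29·4 + ½·1·4² = -108 m; v ends -25 m/s.
9–11 s: v starts -25 m/s; Δx = -25·2 + ½·6·2² = -38 m; v ends -13 m/s.
11–13 s: v starts -13 m/s; Δx = -13·2 + ½·8·2² = -10 m; v ends 3 m/s.
x(13) = 2 + Σ Δx = -236.5 m.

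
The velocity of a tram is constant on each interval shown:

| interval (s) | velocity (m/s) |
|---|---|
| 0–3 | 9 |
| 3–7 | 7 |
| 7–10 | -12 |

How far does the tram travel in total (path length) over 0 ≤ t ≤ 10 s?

Total distance travelled is ∫|v| dt — sum the magnitudes of each area piece.
0–3 s: |9| × 3 = 27 m
3–7 s: |7| × 4 = 28 m
7–10 s: |-12| × 3 = 36 m
Total distance = 91 m

91 m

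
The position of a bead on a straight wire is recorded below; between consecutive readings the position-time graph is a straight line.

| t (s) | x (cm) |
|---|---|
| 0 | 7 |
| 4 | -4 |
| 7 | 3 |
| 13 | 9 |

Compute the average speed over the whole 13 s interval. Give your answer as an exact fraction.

24/13 cm/s

Average speed = (total path length)/(elapsed time); on a piecewise-linear x-t graph the path length is Σ|Δx|.
0–4 s: |Δx| = |-4 − 7| = 11 cm
4–7 s: |Δx| = |3 − -4| = 7 cm
7–13 s: |Δx| = |9 − 3| = 6 cm
Total path = 24 cm; average speed = 24/13 = 24/13 cm/s.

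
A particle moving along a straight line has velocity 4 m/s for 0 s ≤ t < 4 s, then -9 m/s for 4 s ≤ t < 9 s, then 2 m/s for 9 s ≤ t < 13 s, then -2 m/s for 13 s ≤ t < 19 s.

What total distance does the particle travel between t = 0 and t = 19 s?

Distance (not displacement) is the total path length: add the absolute areas under v-t.
0–4 s: |4| × 4 = 16 m
4–9 s: |-9| × 5 = 45 m
9–13 s: |2| × 4 = 8 m
13–19 s: |-2| × 6 = 12 m
Total distance = 81 m

81 m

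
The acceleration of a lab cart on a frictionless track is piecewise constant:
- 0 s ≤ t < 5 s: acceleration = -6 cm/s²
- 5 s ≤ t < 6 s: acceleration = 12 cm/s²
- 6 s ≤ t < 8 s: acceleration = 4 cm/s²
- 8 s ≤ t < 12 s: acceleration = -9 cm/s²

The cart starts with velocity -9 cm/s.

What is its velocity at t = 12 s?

Δv equals the area under the a-t graph; then v = v₀ + Δv.
0–5 s: -6 × 5 = -30 cm/s
5–6 s: 12 × 1 = 12 cm/s
6–8 s: 4 × 2 = 8 cm/s
8–12 s: -9 × 4 = -36 cm/s
Δv = -46 cm/s, so v(12) = -9 + (-46) = -55 cm/s.

-55 cm/s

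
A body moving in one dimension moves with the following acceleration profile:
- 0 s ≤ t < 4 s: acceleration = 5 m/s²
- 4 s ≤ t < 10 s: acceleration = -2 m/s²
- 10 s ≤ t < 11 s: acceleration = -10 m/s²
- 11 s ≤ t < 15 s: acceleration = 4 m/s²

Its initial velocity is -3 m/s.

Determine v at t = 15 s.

11 m/s

Δv equals the area under the a-t graph; then v = v₀ + Δv.
0–4 s: 5 × 4 = 20 m/s
4–10 s: -2 × 6 = -12 m/s
10–11 s: -10 × 1 = -10 m/s
11–15 s: 4 × 4 = 16 m/s
Δv = 14 m/s, so v(15) = -3 + (14) = 11 m/s.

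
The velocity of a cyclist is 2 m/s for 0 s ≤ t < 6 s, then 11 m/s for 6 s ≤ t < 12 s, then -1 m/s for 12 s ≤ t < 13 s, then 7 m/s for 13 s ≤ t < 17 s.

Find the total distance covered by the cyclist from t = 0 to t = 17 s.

107 m

Total distance travelled is ∫|v| dt — sum the magnitudes of each area piece.
0–6 s: |2| × 6 = 12 m
6–12 s: |11| × 6 = 66 m
12–13 s: |-1| × 1 = 1 m
13–17 s: |7| × 4 = 28 m
Total distance = 107 m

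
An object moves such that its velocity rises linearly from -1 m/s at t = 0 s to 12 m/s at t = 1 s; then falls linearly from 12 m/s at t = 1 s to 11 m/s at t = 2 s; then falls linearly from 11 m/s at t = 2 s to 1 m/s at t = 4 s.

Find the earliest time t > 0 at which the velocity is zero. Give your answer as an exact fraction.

t = 1/13 s

v changes sign on 0–1 s (from -1 to 12); the graph is linear there, so v = 0 at t = 0 + (1)·(1 − 0)/(12 − -1) = 1/13 s.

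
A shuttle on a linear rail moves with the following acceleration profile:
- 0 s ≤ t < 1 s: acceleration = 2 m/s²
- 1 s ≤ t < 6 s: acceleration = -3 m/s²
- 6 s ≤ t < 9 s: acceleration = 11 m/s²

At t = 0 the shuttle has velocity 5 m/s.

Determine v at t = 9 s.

Δv equals the area under the a-t graph; then v = v₀ + Δv.
0–1 s: 2 × 1 = 2 m/s
1–6 s: -3 × 5 = -15 m/s
6–9 s: 11 × 3 = 33 m/s
Δv = 20 m/s, so v(9) = 5 + (20) = 25 m/s.

25 m/s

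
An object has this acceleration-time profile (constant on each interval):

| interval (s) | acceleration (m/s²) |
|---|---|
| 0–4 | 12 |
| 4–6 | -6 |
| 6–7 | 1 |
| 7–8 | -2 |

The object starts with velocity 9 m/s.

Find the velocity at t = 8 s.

Δv equals the area under the a-t graph; then v = v₀ + Δv.
0–4 s: 12 × 4 = 48 m/s
4–6 s: -6 × 2 = -12 m/s
6–7 s: 1 × 1 = 1 m/s
7–8 s: -2 × 1 = -2 m/s
Δv = 35 m/s, so v(8) = 9 + (35) = 44 m/s.

44 m/s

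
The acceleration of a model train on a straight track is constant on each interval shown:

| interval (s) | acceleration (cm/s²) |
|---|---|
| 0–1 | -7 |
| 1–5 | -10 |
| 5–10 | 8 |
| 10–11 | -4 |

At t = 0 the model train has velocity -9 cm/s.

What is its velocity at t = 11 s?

Δv equals the area under the a-t graph; then v = v₀ + Δv.
0–1 s: -7 × 1 = -7 cm/s
1–5 s: -10 × 4 = -40 cm/s
5–10 s: 8 × 5 = 40 cm/s
10–11 s: -4 × 1 = -4 cm/s
Δv = -11 cm/s, so v(11) = -9 + (-11) = -20 cm/s.

-20 cm/s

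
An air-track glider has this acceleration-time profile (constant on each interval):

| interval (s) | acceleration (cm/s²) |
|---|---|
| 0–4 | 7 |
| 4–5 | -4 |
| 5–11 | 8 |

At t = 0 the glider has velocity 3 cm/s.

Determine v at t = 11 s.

75 cm/s

Δv equals the area under the a-t graph; then v = v₀ + Δv.
0–4 s: 7 × 4 = 28 cm/s
4–5 s: -4 × 1 = -4 cm/s
5–11 s: 8 × 6 = 48 cm/s
Δv = 72 cm/s, so v(11) = 3 + (72) = 75 cm/s.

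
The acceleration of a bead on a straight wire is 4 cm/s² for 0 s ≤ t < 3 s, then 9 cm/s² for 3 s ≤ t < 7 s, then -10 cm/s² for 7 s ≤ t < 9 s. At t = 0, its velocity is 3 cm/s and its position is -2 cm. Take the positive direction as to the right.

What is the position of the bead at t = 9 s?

On each constant-a segment, Δv = aΔt and Δx = v₀Δt + ½aΔt²; chain segment to segment.
0–3 s: v starts 3 cm/s; Δx = 3·3 + ½·4·3² = 27 cm; v ends 15 cm/s.
3–7 s: v starts 15 cm/s; Δx = 15·4 + ½·9·4² = 132 cm; v ends 51 cm/s.
7–9 s: v starts 51 cm/s; Δx = 51·2 + ½·-10·2² = 82 cm; v ends 31 cm/s.
x(9) = -2 + Σ Δx = 239 cm.

239 cm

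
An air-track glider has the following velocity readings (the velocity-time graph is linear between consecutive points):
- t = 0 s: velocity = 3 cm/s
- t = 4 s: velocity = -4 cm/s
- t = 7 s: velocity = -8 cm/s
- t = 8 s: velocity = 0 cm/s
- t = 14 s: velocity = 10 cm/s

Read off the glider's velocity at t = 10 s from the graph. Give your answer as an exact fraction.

10/3 cm/s

On 8–14 s the graph is linear from 0 to 10 cm/s: v(10) = 0 + (10 − 0)·(10 − 8)/(14 − 8) = 10/3 cm/s.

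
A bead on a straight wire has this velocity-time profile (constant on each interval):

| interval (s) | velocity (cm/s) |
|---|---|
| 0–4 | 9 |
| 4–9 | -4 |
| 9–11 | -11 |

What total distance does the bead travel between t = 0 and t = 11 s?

78 cm

Total distance travelled is ∫|v| dt — sum the magnitudes of each area piece.
0–4 s: |9| × 4 = 36 cm
4–9 s: |-4| × 5 = 20 cm
9–11 s: |-11| × 2 = 22 cm
Total distance = 78 cm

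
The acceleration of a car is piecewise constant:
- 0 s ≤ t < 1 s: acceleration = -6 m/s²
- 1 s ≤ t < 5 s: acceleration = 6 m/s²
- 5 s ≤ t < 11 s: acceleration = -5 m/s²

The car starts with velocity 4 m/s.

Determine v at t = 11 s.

-8 m/s

Δv equals the area under the a-t graph; then v = v₀ + Δv.
0–1 s: -6 × 1 = -6 m/s
1–5 s: 6 × 4 = 24 m/s
5–11 s: -5 × 6 = -30 m/s
Δv = -12 m/s, so v(11) = 4 + (-12) = -8 m/s.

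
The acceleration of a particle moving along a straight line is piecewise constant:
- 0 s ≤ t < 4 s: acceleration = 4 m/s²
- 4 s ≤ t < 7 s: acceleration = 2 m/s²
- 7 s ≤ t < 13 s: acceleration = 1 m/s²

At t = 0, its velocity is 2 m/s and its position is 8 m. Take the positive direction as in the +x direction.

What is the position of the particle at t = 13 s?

On each constant-a segment, Δv = aΔt and Δx = v₀Δt + ½aΔt²; chain segment to segment.
0–4 s: v starts 2 m/s; Δx = 2·4 + ½·4·4² = 40 m; v ends 18 m/s.
4–7 s: v starts 18 m/s; Δx = 18·3 + ½·2·3² = 63 m; v ends 24 m/s.
7–13 s: v starts 24 m/s; Δx = 24·6 + ½·1·6² = 162 m; v ends 30 m/s.
x(13) = 8 + Σ Δx = 273 m.

273 m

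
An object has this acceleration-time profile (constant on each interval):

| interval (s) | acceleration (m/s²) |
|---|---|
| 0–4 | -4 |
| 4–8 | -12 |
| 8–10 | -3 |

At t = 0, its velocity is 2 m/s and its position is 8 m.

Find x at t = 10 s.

On each constant-a segment, Δv = aΔt and Δx = v₀Δt + ½aΔt²; chain segment to segment.
0–4 s: v starts 2 m/s; Δx = 2·4 + ½·-4·4² = -24 m; v ends -14 m/s.
4–8 s: v starts -14 m/s; Δx = -14·4 + ½·-12·4² = -152 m; v ends -62 m/s.
8–10 s: v starts -62 m/s; Δx = -62·2 + ½·-3·2² = -130 m; v ends -68 m/s.
x(10) = 8 + Σ Δx = -298 m.

-298 m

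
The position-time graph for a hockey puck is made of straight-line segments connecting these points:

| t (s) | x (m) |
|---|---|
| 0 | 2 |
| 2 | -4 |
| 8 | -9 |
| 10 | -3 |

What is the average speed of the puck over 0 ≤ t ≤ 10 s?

Average speed = (total path length)/(elapsed time); on a piecewise-linear x-t graph the path length is Σ|Δx|.
0–2 s: |Δx| = |-4 − 2| = 6 m
2–8 s: |Δx| = |-9 − -4| = 5 m
8–10 s: |Δx| = |-3 − -9| = 6 m
Total path = 17 m; average speed = 17/10 = 1.7 m/s.

1.7 m/s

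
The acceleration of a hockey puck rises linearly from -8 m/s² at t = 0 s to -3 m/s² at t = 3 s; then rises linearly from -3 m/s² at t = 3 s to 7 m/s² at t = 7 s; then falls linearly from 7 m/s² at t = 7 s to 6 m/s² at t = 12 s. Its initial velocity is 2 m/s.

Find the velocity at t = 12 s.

Δv equals the area under the a-t graph; then v = v₀ + Δv.
0–3 s: ½(-8 + -3)(3) = -16.5 m/s
3–7 s: ½(-3 + 7)(4) = 8 m/s
7–12 s: ½(7 + 6)(5) = 32.5 m/s
Δv = 24 m/s, so v(12) = 2 + (24) = 26 m/s.

26 m/s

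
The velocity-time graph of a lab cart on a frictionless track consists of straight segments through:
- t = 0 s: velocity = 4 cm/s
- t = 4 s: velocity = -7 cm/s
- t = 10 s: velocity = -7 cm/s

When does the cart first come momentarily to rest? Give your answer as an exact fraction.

v changes sign on 0–4 s (from 4 to -7); the graph is linear there, so v = 0 at t = 0 + (-4)·(4 − 0)/(-7 − 4) = 16/11 s.

t = 16/11 s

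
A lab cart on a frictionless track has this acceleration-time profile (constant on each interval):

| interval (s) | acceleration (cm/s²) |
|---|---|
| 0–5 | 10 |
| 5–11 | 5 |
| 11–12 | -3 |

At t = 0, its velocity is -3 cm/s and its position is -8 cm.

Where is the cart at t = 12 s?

549.5 cm

On each constant-a segment, Δv = aΔt and Δx = v₀Δt + ½aΔt²; chain segment to segment.
0–5 s: v starts -3 cm/s; Δx = -3·5 + ½·10·5² = 110 cm; v ends 47 cm/s.
5–11 s: v starts 47 cm/s; Δx = 47·6 + ½·5·6² = 372 cm; v ends 77 cm/s.
11–12 s: v starts 77 cm/s; Δx = 77·1 + ½·-3·1² = 75.5 cm; v ends 74 cm/s.
x(12) = -8 + Σ Δx = 549.5 cm.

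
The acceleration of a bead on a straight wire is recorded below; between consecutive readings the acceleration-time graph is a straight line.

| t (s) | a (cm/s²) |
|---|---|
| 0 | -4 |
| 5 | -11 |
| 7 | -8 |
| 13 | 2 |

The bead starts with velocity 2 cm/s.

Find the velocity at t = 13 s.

Δv equals the area under the a-t graph; then v = v₀ + Δv.
0–5 s: ½(-4 + -11)(5) = -37.5 cm/s
5–7 s: ½(-11 + -8)(2) = -19 cm/s
7–13 s: ½(-8 + 2)(6) = -18 cm/s
Δv = -74.5 cm/s, so v(13) = 2 + (-74.5) = -72.5 cm/s.

-72.5 cm/s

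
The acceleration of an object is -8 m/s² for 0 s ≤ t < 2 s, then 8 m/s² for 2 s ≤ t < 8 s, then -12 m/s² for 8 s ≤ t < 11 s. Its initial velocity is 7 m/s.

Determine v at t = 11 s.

Δv equals the area under the a-t graph; then v = v₀ + Δv.
0–2 s: -8 × 2 = -16 m/s
2–8 s: 8 × 6 = 48 m/s
8–11 s: -12 × 3 = -36 m/s
Δv = -4 m/s, so v(11) = 7 + (-4) = 3 m/s.

3 m/s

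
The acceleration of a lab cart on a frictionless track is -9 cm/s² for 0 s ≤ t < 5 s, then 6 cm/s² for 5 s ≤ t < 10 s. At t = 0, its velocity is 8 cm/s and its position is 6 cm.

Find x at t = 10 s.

-176.5 cm

On each constant-a segment, Δv = aΔt and Δx = v₀Δt + ½aΔt²; chain segment to segment.
0–5 s: v starts 8 cm/s; Δx = 8·5 + ½·-9·5² = -72.5 cm; v ends -37 cm/s.
5–10 s: v starts -37 cm/s; Δx = -37·5 + ½·6·5² = -110 cm; v ends -7 cm/s.
x(10) = 6 + Σ Δx = -176.5 cm.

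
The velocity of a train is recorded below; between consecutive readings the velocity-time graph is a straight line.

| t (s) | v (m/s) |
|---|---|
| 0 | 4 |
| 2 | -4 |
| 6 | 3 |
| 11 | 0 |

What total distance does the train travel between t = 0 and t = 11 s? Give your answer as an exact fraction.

261/14 m

Total distance travelled is ∫|v| dt — sum the magnitudes of each area piece.
0–2 s: v = 0 at t = 1 s; triangle areas 2 + 2 = 4 m
2–6 s: v = 0 at t = 30/7 s; triangle areas 32/7 + 18/7 = 50/7 m
6–11 s: |½(3 + 0)(5)| = 7.5 m
Total distance = 261/14 m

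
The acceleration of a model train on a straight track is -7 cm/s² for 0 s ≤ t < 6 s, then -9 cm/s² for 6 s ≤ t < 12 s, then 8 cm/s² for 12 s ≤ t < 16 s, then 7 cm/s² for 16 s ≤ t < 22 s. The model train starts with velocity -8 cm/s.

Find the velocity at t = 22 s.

Δv equals the area under the a-t graph; then v = v₀ + Δv.
0–6 s: -7 × 6 = -42 cm/s
6–12 s: -9 × 6 = -54 cm/s
12–16 s: 8 × 4 = 32 cm/s
16–22 s: 7 × 6 = 42 cm/s
Δv = -22 cm/s, so v(22) = -8 + (-22) = -30 cm/s.

-30 cm/s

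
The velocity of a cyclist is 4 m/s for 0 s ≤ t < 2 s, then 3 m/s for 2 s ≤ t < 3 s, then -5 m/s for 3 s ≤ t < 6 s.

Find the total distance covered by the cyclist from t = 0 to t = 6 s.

26 m

Distance (not displacement) is the total path length: add the absolute areas under v-t.
0–2 s: |4| × 2 = 8 m
2–3 s: |3| × 1 = 3 m
3–6 s: |-5| × 3 = 15 m
Total distance = 26 m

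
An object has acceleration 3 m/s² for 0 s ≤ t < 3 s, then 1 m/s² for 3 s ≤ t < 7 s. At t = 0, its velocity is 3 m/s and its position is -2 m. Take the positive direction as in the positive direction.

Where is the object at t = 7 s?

76.5 m

On each constant-a segment, Δv = aΔt and Δx = v₀Δt + ½aΔt²; chain segment to segment.
0–3 s: v starts 3 m/s; Δx = 3·3 + ½·3·3² = 22.5 m; v ends 12 m/s.
3–7 s: v starts 12 m/s; Δx = 12·4 + ½·1·4² = 56 m; v ends 16 m/s.
x(7) = -2 + Σ Δx = 76.5 m.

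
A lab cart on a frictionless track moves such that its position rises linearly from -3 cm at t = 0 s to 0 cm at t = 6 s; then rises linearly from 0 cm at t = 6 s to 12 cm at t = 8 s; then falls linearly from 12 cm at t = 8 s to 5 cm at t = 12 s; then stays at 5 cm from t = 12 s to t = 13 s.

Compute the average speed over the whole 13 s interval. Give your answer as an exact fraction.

Average speed = (total path length)/(elapsed time); on a piecewise-linear x-t graph the path length is Σ|Δx|.
0–6 s: |Δx| = |0 − -3| = 3 cm
6–8 s: |Δx| = |12 − 0| = 12 cm
8–12 s: |Δx| = |5 − 12| = 7 cm
12–13 s: |Δx| = |5 − 5| = 0 cm
Total path = 22 cm; average speed = 22/13 = 22/13 cm/s.

22/13 cm/s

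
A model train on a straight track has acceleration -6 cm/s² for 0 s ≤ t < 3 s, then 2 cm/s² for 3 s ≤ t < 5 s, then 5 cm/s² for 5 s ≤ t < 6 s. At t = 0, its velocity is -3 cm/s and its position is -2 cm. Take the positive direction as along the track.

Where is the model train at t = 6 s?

-90.5 cm

On each constant-a segment, Δv = aΔt and Δx = v₀Δt + ½aΔt²; chain segment to segment.
0–3 s: v starts -3 cm/s; Δx = -3·3 + ½·-6·3² = -36 cm; v ends -21 cm/s.
3–5 s: v starts -21 cm/s; Δx = -21·2 + ½·2·2² = -38 cm; v ends -17 cm/s.
5–6 s: v starts -17 cm/s; Δx = -17·1 + ½·5·1² = -14.5 cm; v ends -12 cm/s.
x(6) = -2 + Σ Δx = -90.5 cm.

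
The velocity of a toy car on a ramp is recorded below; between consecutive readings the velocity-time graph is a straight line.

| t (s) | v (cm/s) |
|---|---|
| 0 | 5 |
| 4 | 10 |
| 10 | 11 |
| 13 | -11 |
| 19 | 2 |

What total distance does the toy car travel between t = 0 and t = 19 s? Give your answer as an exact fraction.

Total distance travelled is ∫|v| dt — sum the magnitudes of each area piece.
0–4 s: |½(5 + 10)(4)| = 30 cm
4–10 s: |½(10 + 11)(6)| = 63 cm
10–13 s: v = 0 at t = 11.5 s; triangle areas 8.25 + 8.25 = 16.5 cm
13–19 s: v = 0 at t = 235/13 s; triangle areas 363/13 + 12/13 = 375/13 cm
Total distance = 3597/26 cm

3597/26 cm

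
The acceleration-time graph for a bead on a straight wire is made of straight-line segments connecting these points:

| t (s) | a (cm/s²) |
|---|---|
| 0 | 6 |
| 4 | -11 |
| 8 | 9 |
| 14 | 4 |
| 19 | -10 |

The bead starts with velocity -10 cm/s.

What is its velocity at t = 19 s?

0 cm/s

Δv equals the area under the a-t graph; then v = v₀ + Δv.
0–4 s: ½(6 + -11)(4) = -10 cm/s
4–8 s: ½(-11 + 9)(4) = -4 cm/s
8–14 s: ½(9 + 4)(6) = 39 cm/s
14–19 s: ½(4 + -10)(5) = -15 cm/s
Δv = 10 cm/s, so v(19) = -10 + (10) = 0 cm/s.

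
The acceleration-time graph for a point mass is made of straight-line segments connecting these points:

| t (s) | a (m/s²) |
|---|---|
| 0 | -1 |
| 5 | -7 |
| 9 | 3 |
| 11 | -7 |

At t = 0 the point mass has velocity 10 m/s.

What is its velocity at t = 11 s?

Δv equals the area under the a-t graph; then v = v₀ + Δv.
0–5 s: ½(-1 + -7)(5) = -20 m/s
5–9 s: ½(-7 + 3)(4) = -8 m/s
9–11 s: ½(3 + -7)(2) = -4 m/s
Δv = -32 m/s, so v(11) = 10 + (-32) = -22 m/s.

-22 m/s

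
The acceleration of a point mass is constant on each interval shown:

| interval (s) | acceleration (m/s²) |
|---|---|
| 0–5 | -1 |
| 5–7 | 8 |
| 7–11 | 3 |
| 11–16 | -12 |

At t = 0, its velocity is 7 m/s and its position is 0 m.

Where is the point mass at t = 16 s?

138.5 m

On each constant-a segment, Δv = aΔt and Δx = v₀Δt + ½aΔt²; chain segment to segment.
0–5 s: v starts 7 m/s; Δx = 7·5 + ½·-1·5² = 22.5 m; v ends 2 m/s.
5–7 s: v starts 2 m/s; Δx = 2·2 + ½·8·2² = 20 m; v ends 18 m/s.
7–11 s: v starts 18 m/s; Δx = 18·4 + ½·3·4² = 96 m; v ends 30 m/s.
11–16 s: v starts 30 m/s; Δx = 30·5 + ½·-12·5² = 0 m; v ends -30 m/s.
x(16) = 0 + Σ Δx = 138.5 m.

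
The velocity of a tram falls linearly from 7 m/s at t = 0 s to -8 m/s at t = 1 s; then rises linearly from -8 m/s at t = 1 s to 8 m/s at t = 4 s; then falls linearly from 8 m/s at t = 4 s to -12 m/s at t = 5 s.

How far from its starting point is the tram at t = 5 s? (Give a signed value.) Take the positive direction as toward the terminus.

Net displacement equals the area under the velocity-time graph (areas below the axis count negative).
0–1 s: ½(7 + -8)(1) = -0.5 m
1–4 s: ½(-8 + 8)(3) = 0 m
4–5 s: ½(8 + -12)(1) = -2 m
Net displacement = -2.5 m

-2.5 m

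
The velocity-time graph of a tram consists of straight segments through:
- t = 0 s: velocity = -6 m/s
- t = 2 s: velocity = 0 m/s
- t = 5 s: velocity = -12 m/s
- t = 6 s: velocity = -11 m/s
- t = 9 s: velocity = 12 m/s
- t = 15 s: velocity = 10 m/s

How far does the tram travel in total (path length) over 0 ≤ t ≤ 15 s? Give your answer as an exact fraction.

2732/23 m

Distance (not displacement) is the total path length: add the absolute areas under v-t.
0–2 s: |½(-6 + 0)(2)| = 6 m
2–5 s: |½(0 + -12)(3)| = 18 m
5–6 s: |½(-12 + -11)(1)| = 11.5 m
6–9 s: v = 0 at t = 171/23 s; triangle areas 363/46 + 216/23 = 795/46 m
9–15 s: |½(12 + 10)(6)| = 66 m
Total distance = 2732/23 m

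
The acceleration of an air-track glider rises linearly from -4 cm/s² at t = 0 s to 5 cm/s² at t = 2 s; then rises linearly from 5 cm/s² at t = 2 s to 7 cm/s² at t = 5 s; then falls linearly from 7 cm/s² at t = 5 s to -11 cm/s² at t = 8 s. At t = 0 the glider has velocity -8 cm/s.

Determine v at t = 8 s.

5 cm/s

Δv equals the area under the a-t graph; then v = v₀ + Δv.
0–2 s: ½(-4 + 5)(2) = 1 cm/s
2–5 s: ½(5 + 7)(3) = 18 cm/s
5–8 s: ½(7 + -11)(3) = -6 cm/s
Δv = 13 cm/s, so v(8) = -8 + (13) = 5 cm/s.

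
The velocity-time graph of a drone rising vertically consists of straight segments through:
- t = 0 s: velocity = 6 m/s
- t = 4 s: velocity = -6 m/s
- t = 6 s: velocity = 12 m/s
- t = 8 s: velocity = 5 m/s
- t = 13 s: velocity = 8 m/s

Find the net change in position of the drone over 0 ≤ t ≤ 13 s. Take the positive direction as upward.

55.5 m

Displacement is the signed area under the v-t curve.
0–4 s: ½(6 + -6)(4) = 0 m
4–6 s: ½(-6 + 12)(2) = 6 m
6–8 s: ½(12 + 5)(2) = 17 m
8–13 s: ½(5 + 8)(5) = 32.5 m
Net displacement = 55.5 m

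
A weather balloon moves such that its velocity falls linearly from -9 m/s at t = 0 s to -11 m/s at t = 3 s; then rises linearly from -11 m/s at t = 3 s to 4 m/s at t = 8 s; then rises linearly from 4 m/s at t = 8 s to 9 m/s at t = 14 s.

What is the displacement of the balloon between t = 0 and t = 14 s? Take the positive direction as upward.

-8.5 m

Net displacement equals the area under the velocity-time graph (areas below the axis count negative).
0–3 s: ½(-9 + -11)(3) = -30 m
3–8 s: ½(-11 + 4)(5) = -17.5 m
8–14 s: ½(4 + 9)(6) = 39 m
Net displacement = -8.5 m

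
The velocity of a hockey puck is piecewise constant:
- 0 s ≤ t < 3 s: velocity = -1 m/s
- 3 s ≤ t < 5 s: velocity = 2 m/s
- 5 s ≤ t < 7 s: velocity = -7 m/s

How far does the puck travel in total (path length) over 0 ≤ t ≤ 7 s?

21 m

Total distance travelled is ∫|v| dt — sum the magnitudes of each area piece.
0–3 s: |-1| × 3 = 3 m
3–5 s: |2| × 2 = 4 m
5–7 s: |-7| × 2 = 14 m
Total distance = 21 m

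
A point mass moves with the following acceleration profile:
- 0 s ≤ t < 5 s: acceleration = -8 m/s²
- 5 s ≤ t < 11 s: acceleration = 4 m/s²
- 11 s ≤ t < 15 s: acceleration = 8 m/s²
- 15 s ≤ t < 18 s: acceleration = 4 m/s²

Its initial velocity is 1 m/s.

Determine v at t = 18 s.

Δv equals the area under the a-t graph; then v = v₀ + Δv.
0–5 s: -8 × 5 = -40 m/s
5–11 s: 4 × 6 = 24 m/s
11–15 s: 8 × 4 = 32 m/s
15–18 s: 4 × 3 = 12 m/s
Δv = 28 m/s, so v(18) = 1 + (28) = 29 m/s.

29 m/s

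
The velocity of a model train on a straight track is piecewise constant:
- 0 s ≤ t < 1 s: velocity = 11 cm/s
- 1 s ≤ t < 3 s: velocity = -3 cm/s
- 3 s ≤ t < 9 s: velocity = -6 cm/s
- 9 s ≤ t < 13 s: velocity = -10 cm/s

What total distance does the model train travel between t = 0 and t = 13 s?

Distance (not displacement) is the total path length: add the absolute areas under v-t.
0–1 s: |11| × 1 = 11 cm
1–3 s: |-3| × 2 = 6 cm
3–9 s: |-6| × 6 = 36 cm
9–13 s: |-10| × 4 = 40 cm
Total distance = 93 cm

93 cm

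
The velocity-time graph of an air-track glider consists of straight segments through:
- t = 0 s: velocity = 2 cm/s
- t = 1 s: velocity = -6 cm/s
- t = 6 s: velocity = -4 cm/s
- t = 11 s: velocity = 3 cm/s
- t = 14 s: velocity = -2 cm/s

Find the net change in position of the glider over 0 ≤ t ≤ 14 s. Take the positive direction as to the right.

-28 cm

Net displacement equals the area under the velocity-time graph (areas below the axis count negative).
0–1 s: ½(2 + -6)(1) = -2 cm
1–6 s: ½(-6 + -4)(5) = -25 cm
6–11 s: ½(-4 + 3)(5) = -2.5 cm
11–14 s: ½(3 + -2)(3) = 1.5 cm
Net displacement = -28 cm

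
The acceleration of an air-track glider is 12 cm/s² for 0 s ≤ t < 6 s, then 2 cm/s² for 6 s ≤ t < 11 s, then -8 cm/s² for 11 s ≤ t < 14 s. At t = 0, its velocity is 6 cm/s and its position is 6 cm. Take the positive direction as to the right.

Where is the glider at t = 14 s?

901 cm

On each constant-a segment, Δv = aΔt and Δx = v₀Δt + ½aΔt²; chain segment to segment.
0–6 s: v starts 6 cm/s; Δx = 6·6 + ½·12·6² = 252 cm; v ends 78 cm/s.
6–11 s: v starts 78 cm/s; Δx = 78·5 + ½·2·5² = 415 cm; v ends 88 cm/s.
11–14 s: v starts 88 cm/s; Δx = 88·3 + ½·-8·3² = 228 cm; v ends 64 cm/s.
x(14) = 6 + Σ Δx = 901 cm.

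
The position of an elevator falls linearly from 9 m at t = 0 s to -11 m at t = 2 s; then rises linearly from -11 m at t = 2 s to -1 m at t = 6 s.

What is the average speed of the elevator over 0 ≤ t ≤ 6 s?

Average speed = (total path length)/(elapsed time); on a piecewise-linear x-t graph the path length is Σ|Δx|.
0–2 s: |Δx| = |-11 − 9| = 20 m
2–6 s: |Δx| = |-1 − -11| = 10 m
Total path = 30 m; average speed = 30/6 = 5 m/s.

5 m/s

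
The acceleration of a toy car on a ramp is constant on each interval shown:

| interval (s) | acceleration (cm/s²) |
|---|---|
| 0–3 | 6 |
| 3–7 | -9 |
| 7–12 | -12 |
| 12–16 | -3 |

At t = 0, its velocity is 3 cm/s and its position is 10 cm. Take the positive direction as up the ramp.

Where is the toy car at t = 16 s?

On each constant-a segment, Δv = aΔt and Δx = v₀Δt + ½aΔt²; chain segment to segment.
0–3 s: v starts 3 cm/s; Δx = 3·3 + ½·6·3² = 36 cm; v ends 21 cm/s.
3–7 s: v starts 21 cm/s; Δx = 21·4 + ½·-9·4² = 12 cm; v ends -15 cm/s.
7–12 s: v starts -15 cm/s; Δx = -15·5 + ½·-12·5² = -225 cm; v ends -75 cm/s.
12–16 s: v starts -75 cm/s; Δx = -75·4 + ½·-3·4² = -324 cm; v ends -87 cm/s.
x(16) = 10 + Σ Δx = -491 cm.

-491 cm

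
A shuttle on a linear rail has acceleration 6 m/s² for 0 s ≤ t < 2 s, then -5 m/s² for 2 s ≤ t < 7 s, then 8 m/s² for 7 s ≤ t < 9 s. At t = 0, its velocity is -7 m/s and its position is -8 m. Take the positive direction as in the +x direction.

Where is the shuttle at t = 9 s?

-71.5 m

On each constant-a segment, Δv = aΔt and Δx = v₀Δt + ½aΔt²; chain segment to segment.
0–2 s: v starts -7 m/s; Δx = -7·2 + ½·6·2² = -2 m; v ends 5 m/s.
2–7 s: v starts 5 m/s; Δx = 5·5 + ½·-5·5² = -37.5 m; v ends -20 m/s.
7–9 s: v starts -20 m/s; Δx = -20·2 + ½·8·2² = -24 m; v ends -4 m/s.
x(9) = -8 + Σ Δx = -71.5 m.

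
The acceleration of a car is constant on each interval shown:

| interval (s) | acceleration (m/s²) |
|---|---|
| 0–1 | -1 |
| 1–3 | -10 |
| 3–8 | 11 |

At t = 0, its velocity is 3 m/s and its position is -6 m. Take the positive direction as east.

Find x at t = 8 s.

28 m

On each constant-a segment, Δv = aΔt and Δx = v₀Δt + ½aΔt²; chain segment to segment.
0–1 s: v starts 3 m/s; Δx = 3·1 + ½·-1·1² = 2.5 m; v ends 2 m/s.
1–3 s: v starts 2 m/s; Δx = 2·2 + ½·-10·2² = -16 m; v ends -18 m/s.
3–8 s: v starts -18 m/s; Δx = -18·5 + ½·11·5² = 47.5 m; v ends 37 m/s.
x(8) = -6 + Σ Δx = 28 m.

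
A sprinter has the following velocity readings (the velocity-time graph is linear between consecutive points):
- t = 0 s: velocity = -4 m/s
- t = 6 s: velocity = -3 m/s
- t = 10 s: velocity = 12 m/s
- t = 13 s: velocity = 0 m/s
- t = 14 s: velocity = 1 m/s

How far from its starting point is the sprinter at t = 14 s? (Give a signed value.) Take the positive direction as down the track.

Displacement is the signed area under the v-t curve.
0–6 s: ½(-4 + -3)(6) = -21 m
6–10 s: ½(-3 + 12)(4) = 18 m
10–13 s: ½(12 + 0)(3) = 18 m
13–14 s: ½(0 + 1)(1) = 0.5 m
Net displacement = 15.5 m

15.5 m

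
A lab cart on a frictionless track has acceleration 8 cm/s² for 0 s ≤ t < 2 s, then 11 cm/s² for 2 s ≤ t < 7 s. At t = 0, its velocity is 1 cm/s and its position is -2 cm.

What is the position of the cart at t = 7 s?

238.5 cm

On each constant-a segment, Δv = aΔt and Δx = v₀Δt + ½aΔt²; chain segment to segment.
0–2 s: v starts 1 cm/s; Δx = 1·2 + ½·8·2² = 18 cm; v ends 17 cm/s.
2–7 s: v starts 17 cm/s; Δx = 17·5 + ½·11·5² = 222.5 cm; v ends 72 cm/s.
x(7) = -2 + Σ Δx = 238.5 cm.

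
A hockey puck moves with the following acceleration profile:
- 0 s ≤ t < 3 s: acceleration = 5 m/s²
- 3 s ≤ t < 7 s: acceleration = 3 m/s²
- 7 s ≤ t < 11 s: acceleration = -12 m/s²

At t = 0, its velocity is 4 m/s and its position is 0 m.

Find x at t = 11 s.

On each constant-a segment, Δv = aΔt and Δx = v₀Δt + ½aΔt²; chain segment to segment.
0–3 s: v starts 4 m/s; Δx = 4·3 + ½·5·3² = 34.5 m; v ends 19 m/s.
3–7 s: v starts 19 m/s; Δx = 19·4 + ½·3·4² = 100 m; v ends 31 m/s.
7–11 s: v starts 31 m/s; Δx = 31·4 + ½·-12·4² = 28 m; v ends -17 m/s.
x(11) = 0 + Σ Δx = 162.5 m.

162.5 m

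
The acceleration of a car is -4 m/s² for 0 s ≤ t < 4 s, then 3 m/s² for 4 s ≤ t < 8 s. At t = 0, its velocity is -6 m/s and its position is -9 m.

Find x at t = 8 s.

-129 m

On each constant-a segment, Δv = aΔt and Δx = v₀Δt + ½aΔt²; chain segment to segment.
0–4 s: v starts -6 m/s; Δx = -6·4 + ½·-4·4² = -56 m; v ends -22 m/s.
4–8 s: v starts -22 m/s; Δx = -22·4 + ½·3·4² = -64 m; v ends -10 m/s.
x(8) = -9 + Σ Δx = -129 m.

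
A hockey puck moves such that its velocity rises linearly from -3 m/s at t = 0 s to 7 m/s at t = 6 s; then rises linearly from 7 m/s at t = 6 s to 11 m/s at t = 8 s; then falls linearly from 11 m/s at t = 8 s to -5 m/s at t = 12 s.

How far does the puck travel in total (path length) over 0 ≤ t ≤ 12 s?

53.65 m

Distance (not displacement) is the total path length: add the absolute areas under v-t.
0–6 s: v = 0 at t = 1.8 s; triangle areas 2.7 + 14.7 = 17.4 m
6–8 s: |½(7 + 11)(2)| = 18 m
8–12 s: v = 0 at t = 10.75 s; triangle areas 15.125 + 3.125 = 18.25 m
Total distance = 53.65 m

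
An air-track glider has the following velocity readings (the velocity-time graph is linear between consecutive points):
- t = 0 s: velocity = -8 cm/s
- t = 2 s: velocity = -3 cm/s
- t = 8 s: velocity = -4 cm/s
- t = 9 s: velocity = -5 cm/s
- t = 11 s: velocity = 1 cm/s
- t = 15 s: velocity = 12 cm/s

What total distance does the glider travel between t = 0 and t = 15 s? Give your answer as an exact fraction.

Total distance travelled is ∫|v| dt — sum the magnitudes of each area piece.
0–2 s: |½(-8 + -3)(2)| = 11 cm
2–8 s: |½(-3 + -4)(6)| = 21 cm
8–9 s: |½(-4 + -5)(1)| = 4.5 cm
9–11 s: v = 0 at t = 32/3 s; triangle areas 25/6 + 1/6 = 13/3 cm
11–15 s: |½(1 + 12)(4)| = 26 cm
Total distance = 401/6 cm

401/6 cm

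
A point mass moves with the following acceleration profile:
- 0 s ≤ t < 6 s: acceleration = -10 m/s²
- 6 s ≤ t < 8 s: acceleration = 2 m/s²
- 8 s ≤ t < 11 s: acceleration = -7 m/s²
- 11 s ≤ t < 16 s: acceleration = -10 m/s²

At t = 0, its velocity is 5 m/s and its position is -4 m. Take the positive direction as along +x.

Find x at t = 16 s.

On each constant-a segment, Δv = aΔt and Δx = v₀Δt + ½aΔt²; chain segment to segment.
0–6 s: v starts 5 m/s; Δx = 5·6 + ½·-10·6² = -150 m; v ends -55 m/s.
6–8 s: v starts -55 m/s; Δx = -55·2 + ½·2·2² = -106 m; v ends -51 m/s.
8–11 s: v starts -51 m/s; Δx = -51·3 + ½·-7·3² = -184.5 m; v ends -72 m/s.
11–16 s: v starts -72 m/s; Δx = -72·5 + ½·-10·5² = -485 m; v ends -122 m/s.
x(16) = -4 + Σ Δx = -929.5 m.

-929.5 m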